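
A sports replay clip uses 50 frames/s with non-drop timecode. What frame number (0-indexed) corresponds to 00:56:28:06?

Total seconds to the label: (0 × 3600 + 56 × 60 + 28) = 3388.
Frame index = 3388 × 50 + 6 = 169406.

169406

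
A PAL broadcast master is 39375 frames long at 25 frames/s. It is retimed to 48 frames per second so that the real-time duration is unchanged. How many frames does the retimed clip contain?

Target frames = source frames × (target rate / source rate) = 39375 × (48)/(25) = 39375 × 48/25 = 75600.

75600 frames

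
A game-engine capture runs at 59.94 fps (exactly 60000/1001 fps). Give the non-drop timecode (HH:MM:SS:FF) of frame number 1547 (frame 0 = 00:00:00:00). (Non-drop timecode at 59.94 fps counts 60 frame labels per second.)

1547 ÷ 60 = 25 full seconds, remainder 47 frames.
25 s = 0 h 0 min 25 s.
Timecode: 00:00:25:47.

00:00:25:47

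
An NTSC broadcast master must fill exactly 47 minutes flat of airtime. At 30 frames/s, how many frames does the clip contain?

84600 frames

47 min = 2820 s.
Frames = 2820 × 30 = 84600.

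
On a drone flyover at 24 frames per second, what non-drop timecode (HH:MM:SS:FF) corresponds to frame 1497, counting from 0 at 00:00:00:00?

1497 ÷ 24 = 62 full seconds, remainder 9 frames.
62 s = 0 h 1 min 2 s.
Timecode: 00:01:02:09.

00:01:02:09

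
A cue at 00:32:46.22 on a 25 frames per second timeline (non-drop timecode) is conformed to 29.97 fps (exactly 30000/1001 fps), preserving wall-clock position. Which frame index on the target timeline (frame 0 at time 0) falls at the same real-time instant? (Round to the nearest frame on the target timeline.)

Source frame index: (0×3600 + 32×60 + 46) × 25 + 22 = 49172.
Real time: 49172 / (25) = 49172/25 s.
Target frame: (49172/25) × (30000/1001) = 59006400/1001 ≈ 58947.453 → 58947.

frame 58947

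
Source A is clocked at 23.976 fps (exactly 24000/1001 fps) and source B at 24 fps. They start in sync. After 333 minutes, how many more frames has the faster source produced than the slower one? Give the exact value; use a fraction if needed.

479520/1001 frames

333 min = 19980 s.
A emits 24000/1001 × 19980 = 479520000/1001 frames; B emits 24 × 19980 = 479520.
Difference = 479520/1001 frames (≈ 479.0410); B is ahead of A.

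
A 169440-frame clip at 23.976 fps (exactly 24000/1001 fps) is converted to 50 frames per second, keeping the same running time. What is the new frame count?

Target frames = source frames × (target rate / source rate) = 169440 × (50)/(24000/1001) = 169440 × 1001/480 = 353353.

353353 frames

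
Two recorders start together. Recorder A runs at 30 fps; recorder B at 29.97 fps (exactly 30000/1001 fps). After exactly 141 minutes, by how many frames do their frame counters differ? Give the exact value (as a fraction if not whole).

253800/1001 frames

141 min = 8460 s.
A emits 30 × 8460 = 253800 frames; B emits 30000/1001 × 8460 = 253800000/1001.
Difference = 253800/1001 frames (≈ 253.5465); B is behind A.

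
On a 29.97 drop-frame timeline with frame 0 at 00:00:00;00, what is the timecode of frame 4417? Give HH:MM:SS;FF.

Ten DF minutes hold 17982 frames, so frame 4417 lies in block 0 (frames 0–17981) with 4417 frames into that block.
The block's first minute is 1800 frames and the rest 1798 each; 4417 frames reaches minute 2, so 0 × 18 + 2 × 2 = 4 labels have been skipped so far.
Adding those back, label number 4417 + 4 = 4421 at 30 labels/s is 147 s + 11 f = 0 h 2 min 27 s frame 11, i.e. 00:02:27;11.

00:02:27;11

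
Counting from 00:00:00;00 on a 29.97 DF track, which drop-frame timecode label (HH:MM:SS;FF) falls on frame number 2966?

Each 10-minute DF block holds 10 × 60 × 30 − 9 × 2 = 17982 frames. 2966 ÷ 17982 → 0 full blocks, remainder 2966.
Within the partial block the first minute is 1800 frames and each further minute 1798, so 1 further minute boundary passed. Total skipped labels = 18 × 0 + 2 × 1 = 2.
Non-drop label index = 2966 + 2 = 2968; at 30 labels/s that is 00:01:38:28, i.e. DF 00:01:38;28.

00:01:38;28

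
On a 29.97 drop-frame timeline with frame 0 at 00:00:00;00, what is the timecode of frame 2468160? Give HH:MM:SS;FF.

Each 10-minute DF block holds 10 × 60 × 30 − 9 × 2 = 17982 frames. 2468160 ÷ 17982 → 137 full blocks, remainder 4626.
Within the partial block the first minute is 1800 frames and each further minute 1798, so 2 further minute boundaries passed. Total skipped labels = 18 × 137 + 2 × 2 = 2470.
Non-drop label index = 2468160 + 2470 = 2470630; at 30 labels/s that is 22:52:34:10, i.e. DF 22:52:34;10.

22:52:34;10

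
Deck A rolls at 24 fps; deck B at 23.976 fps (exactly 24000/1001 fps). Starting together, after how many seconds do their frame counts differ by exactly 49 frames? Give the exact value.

49049/24 seconds

The gap grows by |24000/1001 − 24| = 24/1001 frames per second.
Time for a 49-frame gap: 49 ÷ (24/1001) = 49049/24 s.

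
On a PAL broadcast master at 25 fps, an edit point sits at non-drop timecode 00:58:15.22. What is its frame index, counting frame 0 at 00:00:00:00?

87397

Total seconds to the label: (0 × 3600 + 58 × 60 + 15) = 3495.
Frame index = 3495 × 25 + 22 = 87397.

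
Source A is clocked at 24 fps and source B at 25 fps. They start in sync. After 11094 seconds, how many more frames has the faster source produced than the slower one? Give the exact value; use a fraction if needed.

A emits 24 × 11094 = 266256 frames; B emits 25 × 11094 = 277350.
Difference = 11094 frames; B is ahead of A.

11094 frames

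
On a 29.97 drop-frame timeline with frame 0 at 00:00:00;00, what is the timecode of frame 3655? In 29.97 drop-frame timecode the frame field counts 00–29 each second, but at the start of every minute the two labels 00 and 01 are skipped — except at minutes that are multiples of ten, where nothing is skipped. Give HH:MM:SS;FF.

Each 10-minute DF block holds 10 × 60 × 30 − 9 × 2 = 17982 frames. 3655 ÷ 17982 → 0 full blocks, remainder 3655.
Within the partial block the first minute is 1800 frames and each further minute 1798, so 2 further minute boundaries passed. Total skipped labels = 18 × 0 + 2 × 2 = 4.
Non-drop label index = 3655 + 4 = 3659; at 30 labels/s that is 00:02:01:29, i.e. DF 00:02:01;29.

00:02:01;29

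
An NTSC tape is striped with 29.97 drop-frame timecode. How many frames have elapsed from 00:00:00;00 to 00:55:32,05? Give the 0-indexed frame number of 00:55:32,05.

Complete 10-minute blocks: 5, each 17982 frames → 89910.
Remaining 5 whole minutes in the current block: 1800 + 4 × 1798 = 8992 frames.
Within the current minute: 32 × 30 + 5 − 2 = 963 (labels ;00/;01 skipped at this minute). Total = 89910 + 8992 + 963 = 99865.

99865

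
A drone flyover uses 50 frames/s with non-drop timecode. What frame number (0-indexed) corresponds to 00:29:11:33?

Total seconds to the label: (0 × 3600 + 29 × 60 + 11) = 1751.
Frame index = 1751 × 50 + 33 = 87583.

87583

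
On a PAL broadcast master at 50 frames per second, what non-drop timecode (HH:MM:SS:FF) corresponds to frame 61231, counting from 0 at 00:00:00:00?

61231 ÷ 50 = 1224 full seconds, remainder 31 frames.
1224 s = 0 h 20 min 24 s.
Timecode: 00:20:24:31.

00:20:24:31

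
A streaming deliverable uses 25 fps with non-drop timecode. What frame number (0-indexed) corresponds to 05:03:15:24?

Total seconds to the label: (5 × 3600 + 3 × 60 + 15) = 18195.
Frame index = 18195 × 25 + 24 = 454899.

454899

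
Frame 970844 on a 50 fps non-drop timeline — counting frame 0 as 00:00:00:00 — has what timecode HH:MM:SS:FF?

05:23:36:44

970844 ÷ 50 = 19416 full seconds, remainder 44 frames.
19416 s = 5 h 23 min 36 s.
Timecode: 05:23:36:44.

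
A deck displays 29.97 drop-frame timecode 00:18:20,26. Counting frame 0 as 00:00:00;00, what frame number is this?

Complete 10-minute blocks: 1, each 17982 frames → 17982.
Remaining 8 whole minutes in the current block: 1800 + 7 × 1798 = 14386 frames.
Within the current minute: 20 × 30 + 26 − 2 = 624 (labels ;00/;01 skipped at this minute). Total = 17982 + 14386 + 624 = 32992.

32992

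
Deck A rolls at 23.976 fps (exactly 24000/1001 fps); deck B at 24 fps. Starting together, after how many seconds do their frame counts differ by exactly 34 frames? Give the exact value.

17017/12 seconds

The gap grows by |24 − 24000/1001| = 24/1001 frames per second.
Time for a 34-frame gap: 34 ÷ (24/1001) = 17017/12 s.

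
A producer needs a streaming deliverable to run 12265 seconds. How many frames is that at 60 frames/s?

Frames = 12265 × 60 = 735900.

735900 frames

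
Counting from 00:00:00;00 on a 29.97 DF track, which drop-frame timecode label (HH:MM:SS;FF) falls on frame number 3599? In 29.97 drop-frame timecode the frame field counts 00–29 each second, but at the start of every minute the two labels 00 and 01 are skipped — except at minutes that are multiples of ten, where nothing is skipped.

Each 10-minute DF block holds 10 × 60 × 30 − 9 × 2 = 17982 frames. 3599 ÷ 17982 → 0 full blocks, remainder 3599.
Within the partial block the first minute is 1800 frames and each further minute 1798, so 2 further minute boundaries passed. Total skipped labels = 18 × 0 + 2 × 2 = 4.
Non-drop label index = 3599 + 4 = 3603; at 30 labels/s that is 00:02:00:03, i.e. DF 00:02:00;03.

00:02:00;03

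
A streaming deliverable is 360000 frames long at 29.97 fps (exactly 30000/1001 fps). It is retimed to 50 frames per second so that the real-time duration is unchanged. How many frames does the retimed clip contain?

Target frames = source frames × (target rate / source rate) = 360000 × (50)/(30000/1001) = 360000 × 1001/600 = 600600.

600600 frames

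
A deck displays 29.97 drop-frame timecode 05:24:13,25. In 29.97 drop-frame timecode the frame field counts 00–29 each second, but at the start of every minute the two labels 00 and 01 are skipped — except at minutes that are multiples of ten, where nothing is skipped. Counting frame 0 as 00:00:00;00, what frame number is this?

583031

Complete 10-minute blocks: 32, each 17982 frames → 575424.
Remaining 4 whole minutes in the current block: 1800 + 3 × 1798 = 7194 frames.
Within the current minute: 13 × 30 + 25 − 2 = 413 (labels ;00/;01 skipped at this minute). Total = 575424 + 7194 + 413 = 583031.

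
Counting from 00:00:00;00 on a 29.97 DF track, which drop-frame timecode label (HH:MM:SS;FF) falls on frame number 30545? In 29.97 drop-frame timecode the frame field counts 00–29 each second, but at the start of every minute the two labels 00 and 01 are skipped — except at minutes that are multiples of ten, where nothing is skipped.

00:16:59;05

Ten DF minutes hold 17982 frames, so frame 30545 lies in block 1 (frames 17982–35963) with 12563 frames into that block.
The block's first minute is 1800 frames and the rest 1798 each; 12563 frames reaches minute 6, so 1 × 18 + 6 × 2 = 30 labels have been skipped so far.
Adding those back, label number 30545 + 30 = 30575 at 30 labels/s is 1019 s + 5 f = 0 h 16 min 59 s frame 5, i.e. 00:16:59;05.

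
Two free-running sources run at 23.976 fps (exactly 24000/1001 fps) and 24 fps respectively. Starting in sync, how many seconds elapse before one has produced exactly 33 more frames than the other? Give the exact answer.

1376.375 seconds

The gap grows by |24 − 24000/1001| = 24/1001 frames per second.
Time for a 33-frame gap: 33 ÷ (24/1001) = 1376.375 s.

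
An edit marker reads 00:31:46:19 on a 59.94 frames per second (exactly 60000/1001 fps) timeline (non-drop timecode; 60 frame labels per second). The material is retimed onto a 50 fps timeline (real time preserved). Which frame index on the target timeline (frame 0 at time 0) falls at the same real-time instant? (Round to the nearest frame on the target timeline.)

frame 95411

Source frame index: (0×3600 + 31×60 + 46) × 60 + 19 = 114379.
Real time: 114379 / (60000/1001) = 114493379/60000 s.
Target frame: (114493379/60000) × (50) = 114493379/1200 ≈ 95411.149 → 95411.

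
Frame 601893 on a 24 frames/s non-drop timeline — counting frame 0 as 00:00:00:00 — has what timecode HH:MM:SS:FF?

06:57:58:21

601893 ÷ 24 = 25078 full seconds, remainder 21 frames.
25078 s = 6 h 57 min 58 s.
Timecode: 06:57:58:21.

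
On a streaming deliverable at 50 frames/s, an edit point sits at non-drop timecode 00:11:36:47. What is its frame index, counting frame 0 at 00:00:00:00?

34847

Total seconds to the label: (0 × 3600 + 11 × 60 + 36) = 696.
Frame index = 696 × 50 + 47 = 34847.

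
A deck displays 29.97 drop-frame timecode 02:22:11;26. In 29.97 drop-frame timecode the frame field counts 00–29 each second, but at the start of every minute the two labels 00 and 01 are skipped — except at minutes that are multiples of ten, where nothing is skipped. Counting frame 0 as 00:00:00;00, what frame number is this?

255700

Complete 10-minute blocks: 14, each 17982 frames → 251748.
Remaining 2 whole minutes in the current block: 1800 + 1 × 1798 = 3598 frames.
Within the current minute: 11 × 30 + 26 − 2 = 354 (labels ;00/;01 skipped at this minute). Total = 251748 + 3598 + 354 = 255700.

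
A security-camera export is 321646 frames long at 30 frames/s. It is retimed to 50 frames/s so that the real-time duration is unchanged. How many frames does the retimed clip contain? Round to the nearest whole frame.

536077 frames

Frames at target rate = 321646 × (50) / (30) = 1608230/3 ≈ 536076.667.
Nearest whole frame: 536077.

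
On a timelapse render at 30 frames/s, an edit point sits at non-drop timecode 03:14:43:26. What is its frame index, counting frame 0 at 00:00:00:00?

350516

Total seconds to the label: (3 × 3600 + 14 × 60 + 43) = 11683.
Frame index = 11683 × 30 + 26 = 350516.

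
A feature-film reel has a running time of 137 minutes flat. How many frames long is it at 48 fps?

394560 frames

137 min = 8220 s.
Frames = 8220 × 48 = 394560.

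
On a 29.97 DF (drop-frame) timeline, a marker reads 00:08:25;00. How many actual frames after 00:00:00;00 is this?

As if non-drop at 30 labels/s: (0 × 3600 + 8 × 60 + 25) × 30 + 0 = 15150.
Minute boundaries passed: 8; those not divisible by 10: 8 − 0 = 8; dropped labels = 2 × 8 = 16.
Actual frame index = 15150 − 16 = 15134.

15134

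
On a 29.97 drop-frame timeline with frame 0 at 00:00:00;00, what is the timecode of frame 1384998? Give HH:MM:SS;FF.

Ten DF minutes hold 17982 frames, so frame 1384998 lies in block 77 (frames 1384614–1402595) with 384 frames into that block.
The block's first minute is 1800 frames and the rest 1798 each; 384 frames reaches minute 0, so 77 × 18 + 0 × 2 = 1386 labels have been skipped so far.
Adding those back, label number 1384998 + 1386 = 1386384 at 30 labels/s is 46212 s + 24 f = 12 h 50 min 12 s frame 24, i.e. 12:50:12;24.

12:50:12;24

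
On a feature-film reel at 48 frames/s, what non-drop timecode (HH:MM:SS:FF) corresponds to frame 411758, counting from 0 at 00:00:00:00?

02:22:58:14

411758 ÷ 48 = 8578 full seconds, remainder 14 frames.
8578 s = 2 h 22 min 58 s.
Timecode: 02:22:58:14.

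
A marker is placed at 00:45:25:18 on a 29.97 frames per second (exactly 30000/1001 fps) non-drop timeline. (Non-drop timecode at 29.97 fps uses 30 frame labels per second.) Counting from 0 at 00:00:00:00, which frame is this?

Total seconds to the label: (0 × 3600 + 45 × 60 + 25) = 2725.
Frame index = 2725 × 30 + 18 = 81768.

81768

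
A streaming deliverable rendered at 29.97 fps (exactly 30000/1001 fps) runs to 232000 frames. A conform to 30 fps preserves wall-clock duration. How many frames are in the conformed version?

232232 frames

Target frames = source frames × (target rate / source rate) = 232000 × (30)/(30000/1001) = 232000 × 1001/1000 = 232232.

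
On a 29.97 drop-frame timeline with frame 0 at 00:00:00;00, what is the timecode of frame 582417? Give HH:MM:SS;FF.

05:23:53;09

Each 10-minute DF block holds 10 × 60 × 30 − 9 × 2 = 17982 frames. 582417 ÷ 17982 → 32 full blocks, remainder 6993.
Within the partial block the first minute is 1800 frames and each further minute 1798, so 3 further minute boundaries passed. Total skipped labels = 18 × 32 + 2 × 3 = 582.
Non-drop label index = 582417 + 582 = 582999; at 30 labels/s that is 05:23:53:09, i.e. DF 05:23:53;09.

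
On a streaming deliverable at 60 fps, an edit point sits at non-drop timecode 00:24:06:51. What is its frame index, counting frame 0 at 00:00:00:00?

Total seconds to the label: (0 × 3600 + 24 × 60 + 6) = 1446.
Frame index = 1446 × 60 + 51 = 86811.

frame 86811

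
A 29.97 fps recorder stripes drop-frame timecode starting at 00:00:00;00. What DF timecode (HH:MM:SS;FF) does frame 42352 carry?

Each 10-minute DF block holds 10 × 60 × 30 − 9 × 2 = 17982 frames. 42352 ÷ 17982 → 2 full blocks, remainder 6388.
Within the partial block the first minute is 1800 frames and each further minute 1798, so 3 further minute boundaries passed. Total skipped labels = 18 × 2 + 2 × 3 = 42.
Non-drop label index = 42352 + 42 = 42394; at 30 labels/s that is 00:23:33:04, i.e. DF 00:23:33;04.

00:23:33;04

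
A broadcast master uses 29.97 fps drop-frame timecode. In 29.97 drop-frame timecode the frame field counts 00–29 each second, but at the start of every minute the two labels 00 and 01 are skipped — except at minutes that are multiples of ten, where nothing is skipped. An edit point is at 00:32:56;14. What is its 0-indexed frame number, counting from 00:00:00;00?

59236

As if non-drop at 30 labels/s: (0 × 3600 + 32 × 60 + 56) × 30 + 14 = 59294.
Minute boundaries passed: 32; those not divisible by 10: 32 − 3 = 29; dropped labels = 2 × 29 = 58.
Actual frame index = 59294 − 58 = 59236.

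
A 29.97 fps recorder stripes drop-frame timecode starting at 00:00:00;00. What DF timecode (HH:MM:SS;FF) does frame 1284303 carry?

Each 10-minute DF block holds 10 × 60 × 30 − 9 × 2 = 17982 frames. 1284303 ÷ 17982 → 71 full blocks, remainder 7581.
Within the partial block the first minute is 1800 frames and each further minute 1798, so 4 further minute boundaries passed. Total skipped labels = 18 × 71 + 2 × 4 = 1286.
Non-drop label index = 1284303 + 1286 = 1285589; at 30 labels/s that is 11:54:12:29, i.e. DF 11:54:12;29.

11:54:12;29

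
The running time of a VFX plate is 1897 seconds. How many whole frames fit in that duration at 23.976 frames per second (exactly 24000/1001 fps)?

45482 frames

Frames = 1897 × 24000/1001 = 6504000/143 ≈ 45482.5175.
Complete frames: 45482.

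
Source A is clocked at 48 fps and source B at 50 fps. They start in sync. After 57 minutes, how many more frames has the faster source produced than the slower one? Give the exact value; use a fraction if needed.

57 min = 3420 s.
A emits 48 × 3420 = 164160 frames; B emits 50 × 3420 = 171000.
Difference = 6840 frames; B is ahead of A.

6840 frames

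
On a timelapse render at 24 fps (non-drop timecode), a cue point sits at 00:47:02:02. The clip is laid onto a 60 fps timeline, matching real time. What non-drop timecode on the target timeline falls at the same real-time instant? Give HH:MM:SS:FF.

00:47:02:05

Source frame index: (0×3600 + 47×60 + 2) × 24 + 2 = 67730.
Real time: 67730 / (24) = 33865/12 s.
Target frame: (33865/12) × (60) = 169325.
At 60 labels/s: frame 169325 → 00:47:02:05.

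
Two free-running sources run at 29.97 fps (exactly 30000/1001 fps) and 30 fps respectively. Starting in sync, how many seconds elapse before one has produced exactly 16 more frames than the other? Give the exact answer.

8008/15 seconds

The gap grows by |30 − 30000/1001| = 30/1001 frames per second.
Time for a 16-frame gap: 16 ÷ (30/1001) = 8008/15 s.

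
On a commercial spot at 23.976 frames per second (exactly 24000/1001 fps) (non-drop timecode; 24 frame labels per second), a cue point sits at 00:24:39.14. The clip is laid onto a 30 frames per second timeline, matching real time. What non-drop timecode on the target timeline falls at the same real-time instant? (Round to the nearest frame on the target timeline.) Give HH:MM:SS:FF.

00:24:41:02

Source frame index: (0×3600 + 24×60 + 39) × 24 + 14 = 35510.
Real time: 35510 / (24000/1001) = 3554551/2400 s.
Target frame: (3554551/2400) × (30) = 3554551/80 ≈ 44431.887 → 44432.
At 30 labels/s: frame 44432 → 00:24:41:02.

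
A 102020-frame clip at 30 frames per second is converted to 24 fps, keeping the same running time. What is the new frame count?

Target frames = source frames × (target rate / source rate) = 102020 × (24)/(30) = 102020 × 4/5 = 81616.

81616 frames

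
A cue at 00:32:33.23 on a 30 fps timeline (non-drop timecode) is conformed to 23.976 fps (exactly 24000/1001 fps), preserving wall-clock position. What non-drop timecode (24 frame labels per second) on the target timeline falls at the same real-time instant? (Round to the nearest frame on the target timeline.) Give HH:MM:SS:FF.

Source frame index: (0×3600 + 32×60 + 33) × 30 + 23 = 58613.
Real time: 58613 / (30) = 58613/30 s.
Target frame: (58613/30) × (24000/1001) = 46890400/1001 ≈ 46843.556 → 46844.
At 24 labels/s: frame 46844 → 00:32:31:20.

00:32:31:20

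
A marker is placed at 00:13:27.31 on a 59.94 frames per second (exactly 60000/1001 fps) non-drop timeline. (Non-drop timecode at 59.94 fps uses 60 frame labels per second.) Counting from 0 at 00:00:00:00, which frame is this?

Total seconds to the label: (0 × 3600 + 13 × 60 + 27) = 807.
Frame index = 807 × 60 + 31 = 48451.

48451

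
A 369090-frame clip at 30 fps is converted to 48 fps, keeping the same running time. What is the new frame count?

Target frames = source frames × (target rate / source rate) = 369090 × (48)/(30) = 369090 × 8/5 = 590544.

590544 frames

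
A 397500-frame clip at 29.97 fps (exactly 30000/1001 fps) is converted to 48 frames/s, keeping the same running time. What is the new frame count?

Target frames = source frames × (target rate / source rate) = 397500 × (48)/(30000/1001) = 397500 × 1001/625 = 636636.

636636 frames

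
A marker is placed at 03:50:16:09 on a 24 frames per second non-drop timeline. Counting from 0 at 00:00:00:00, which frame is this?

frame 331593

Total seconds to the label: (3 × 3600 + 50 × 60 + 16) = 13816.
Frame index = 13816 × 24 + 9 = 331593.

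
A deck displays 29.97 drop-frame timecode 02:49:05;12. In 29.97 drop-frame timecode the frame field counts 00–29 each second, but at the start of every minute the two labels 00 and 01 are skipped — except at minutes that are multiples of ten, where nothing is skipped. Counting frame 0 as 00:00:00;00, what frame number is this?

Complete 10-minute blocks: 16, each 17982 frames → 287712.
Remaining 9 whole minutes in the current block: 1800 + 8 × 1798 = 16184 frames.
Within the current minute: 5 × 30 + 12 − 2 = 160 (labels ;00/;01 skipped at this minute). Total = 287712 + 16184 + 160 = 304056.

304056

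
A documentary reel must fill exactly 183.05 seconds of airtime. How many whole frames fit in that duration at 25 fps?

Frames = 183.05 × 25 = 18305/4 ≈ 4576.2500.
Complete frames: 4576.

4576 frames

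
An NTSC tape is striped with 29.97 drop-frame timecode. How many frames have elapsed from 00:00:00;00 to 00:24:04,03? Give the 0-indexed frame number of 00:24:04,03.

43279

Complete 10-minute blocks: 2, each 17982 frames → 35964.
Remaining 4 whole minutes in the current block: 1800 + 3 × 1798 = 7194 frames.
Within the current minute: 4 × 30 + 3 − 2 = 121 (labels ;00/;01 skipped at this minute). Total = 35964 + 7194 + 121 = 43279.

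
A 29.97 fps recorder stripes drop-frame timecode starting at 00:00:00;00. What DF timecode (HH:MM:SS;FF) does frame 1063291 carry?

Ten DF minutes hold 17982 frames, so frame 1063291 lies in block 59 (frames 1060938–1078919) with 2353 frames into that block.
The block's first minute is 1800 frames and the rest 1798 each; 2353 frames reaches minute 1, so 59 × 18 + 1 × 2 = 1064 labels have been skipped so far.
Adding those back, label number 1063291 + 1064 = 1064355 at 30 labels/s is 35478 s + 15 f = 9 h 51 min 18 s frame 15, i.e. 09:51:18;15.

09:51:18;15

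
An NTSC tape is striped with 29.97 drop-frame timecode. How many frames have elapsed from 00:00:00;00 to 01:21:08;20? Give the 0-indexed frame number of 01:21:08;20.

145914

Complete 10-minute blocks: 8, each 17982 frames → 143856.
Remaining 1 whole minute in the current block: 1800 + 0 × 1798 = 1800 frames.
Within the current minute: 8 × 30 + 20 − 2 = 258 (labels ;00/;01 skipped at this minute). Total = 143856 + 1800 + 258 = 145914.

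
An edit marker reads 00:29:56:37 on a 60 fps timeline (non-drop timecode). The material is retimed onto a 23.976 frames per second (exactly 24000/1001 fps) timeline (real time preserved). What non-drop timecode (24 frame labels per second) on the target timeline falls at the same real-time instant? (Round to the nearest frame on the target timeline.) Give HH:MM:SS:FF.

Source frame index: (0×3600 + 29×60 + 56) × 60 + 37 = 107797.
Real time: 107797 / (60) = 107797/60 s.
Target frame: (107797/60) × (24000/1001) = 43118800/1001 ≈ 43075.724 → 43076.
At 24 labels/s: frame 43076 → 00:29:54:20.

00:29:54:20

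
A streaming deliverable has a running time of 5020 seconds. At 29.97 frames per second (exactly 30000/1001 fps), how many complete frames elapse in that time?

150449 frames

Frames = 5020 × 30000/1001 = 150600000/1001 ≈ 150449.5504.
Complete frames: 150449.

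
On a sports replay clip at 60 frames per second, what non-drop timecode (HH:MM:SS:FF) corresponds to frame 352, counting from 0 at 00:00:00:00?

00:00:05:52

352 ÷ 60 = 5 full seconds, remainder 52 frames.
5 s = 0 h 0 min 5 s.
Timecode: 00:00:05:52.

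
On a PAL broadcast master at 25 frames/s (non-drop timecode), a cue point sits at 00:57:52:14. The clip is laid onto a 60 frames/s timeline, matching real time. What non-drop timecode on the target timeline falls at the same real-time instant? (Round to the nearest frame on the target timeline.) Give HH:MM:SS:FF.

00:57:52:34

Source frame index: (0×3600 + 57×60 + 52) × 25 + 14 = 86814.
Real time: 86814 / (25) = 86814/25 s.
Target frame: (86814/25) × (60) = 1041768/5 ≈ 208353.600 → 208354.
At 60 labels/s: frame 208354 → 00:57:52:34.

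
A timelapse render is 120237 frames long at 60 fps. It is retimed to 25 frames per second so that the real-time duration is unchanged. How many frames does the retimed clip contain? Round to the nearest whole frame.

50099 frames

Frames at target rate = 120237 × (25) / (60) = 200395/4 ≈ 50098.750.
Nearest whole frame: 50099.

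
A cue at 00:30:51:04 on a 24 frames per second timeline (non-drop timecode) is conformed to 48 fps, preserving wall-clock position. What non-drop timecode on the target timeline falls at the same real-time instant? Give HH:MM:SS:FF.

Source frame index: (0×3600 + 30×60 + 51) × 24 + 4 = 44428.
Real time: 44428 / (24) = 11107/6 s.
Target frame: (11107/6) × (48) = 88856.
At 48 labels/s: frame 88856 → 00:30:51:08.

00:30:51:08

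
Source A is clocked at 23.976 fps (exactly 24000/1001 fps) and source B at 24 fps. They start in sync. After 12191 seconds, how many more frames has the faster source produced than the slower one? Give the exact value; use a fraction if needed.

A emits 24000/1001 × 12191 = 292584000/1001 frames; B emits 24 × 12191 = 292584.
Difference = 292584/1001 frames (≈ 292.2917); B is ahead of A.

292584/1001 frames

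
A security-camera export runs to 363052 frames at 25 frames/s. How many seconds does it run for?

14522.08 seconds

Running time = 363052 / (25) = 14522.08 s.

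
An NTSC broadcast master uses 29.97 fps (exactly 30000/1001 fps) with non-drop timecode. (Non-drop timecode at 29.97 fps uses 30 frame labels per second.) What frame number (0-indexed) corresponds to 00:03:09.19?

Total seconds to the label: (0 × 3600 + 3 × 60 + 9) = 189.
Frame index = 189 × 30 + 19 = 5689.

5689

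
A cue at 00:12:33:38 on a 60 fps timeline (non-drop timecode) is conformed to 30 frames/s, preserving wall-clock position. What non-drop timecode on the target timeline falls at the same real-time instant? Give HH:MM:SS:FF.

00:12:33:19

Source frame index: (0×3600 + 12×60 + 33) × 60 + 38 = 45218.
Real time: 45218 / (60) = 22609/30 s.
Target frame: (22609/30) × (30) = 22609.
At 30 labels/s: frame 22609 → 00:12:33:19.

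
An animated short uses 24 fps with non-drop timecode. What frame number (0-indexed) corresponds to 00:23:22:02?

Total seconds to the label: (0 × 3600 + 23 × 60 + 22) = 1402.
Frame index = 1402 × 24 + 2 = 33650.

33650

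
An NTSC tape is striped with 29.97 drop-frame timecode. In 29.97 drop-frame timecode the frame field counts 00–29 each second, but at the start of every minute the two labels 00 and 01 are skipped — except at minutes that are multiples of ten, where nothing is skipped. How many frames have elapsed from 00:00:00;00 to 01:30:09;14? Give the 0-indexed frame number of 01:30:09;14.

162122

As if non-drop at 30 labels/s: (1 × 3600 + 30 × 60 + 9) × 30 + 14 = 162284.
Minute boundaries passed: 90; those not divisible by 10: 90 − 9 = 81; dropped labels = 2 × 81 = 162.
Actual frame index = 162284 − 162 = 162122.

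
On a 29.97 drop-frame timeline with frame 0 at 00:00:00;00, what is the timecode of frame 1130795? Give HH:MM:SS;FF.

10:28:50;27

Ten DF minutes hold 17982 frames, so frame 1130795 lies in block 62 (frames 1114884–1132865) with 15911 frames into that block.
The block's first minute is 1800 frames and the rest 1798 each; 15911 frames reaches minute 8, so 62 × 18 + 8 × 2 = 1132 labels have been skipped so far.
Adding those back, label number 1130795 + 1132 = 1131927 at 30 labels/s is 37730 s + 27 f = 10 h 28 min 50 s frame 27, i.e. 10:28:50;27.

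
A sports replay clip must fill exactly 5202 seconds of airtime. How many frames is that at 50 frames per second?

260100 frames

Frames = 5202 × 50 = 260100.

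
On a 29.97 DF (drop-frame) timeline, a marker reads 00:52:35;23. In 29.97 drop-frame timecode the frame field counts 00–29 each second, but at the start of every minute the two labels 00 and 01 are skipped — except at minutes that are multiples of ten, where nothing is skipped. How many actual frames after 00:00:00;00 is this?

94579

As if non-drop at 30 labels/s: (0 × 3600 + 52 × 60 + 35) × 30 + 23 = 94673.
Minute boundaries passed: 52; those not divisible by 10: 52 − 5 = 47; dropped labels = 2 × 47 = 94.
Actual frame index = 94673 − 94 = 94579.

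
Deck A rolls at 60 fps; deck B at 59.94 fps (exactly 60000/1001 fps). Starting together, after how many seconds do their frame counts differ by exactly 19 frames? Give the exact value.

19019/60 seconds

The gap grows by |60000/1001 − 60| = 60/1001 frames per second.
Time for a 19-frame gap: 19 ÷ (60/1001) = 19019/60 s.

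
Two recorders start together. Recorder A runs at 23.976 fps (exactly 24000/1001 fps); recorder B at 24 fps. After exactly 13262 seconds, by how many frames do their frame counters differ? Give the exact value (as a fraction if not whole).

318288/1001 frames

A emits 24000/1001 × 13262 = 318288000/1001 frames; B emits 24 × 13262 = 318288.
Difference = 318288/1001 frames (≈ 317.9700); B is ahead of A.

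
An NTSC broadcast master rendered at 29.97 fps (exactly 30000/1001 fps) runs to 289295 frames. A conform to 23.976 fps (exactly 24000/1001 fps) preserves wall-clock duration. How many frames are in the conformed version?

Target frames = source frames × (target rate / source rate) = 289295 × (24000/1001)/(30000/1001) = 289295 × 4/5 = 231436.

231436 frames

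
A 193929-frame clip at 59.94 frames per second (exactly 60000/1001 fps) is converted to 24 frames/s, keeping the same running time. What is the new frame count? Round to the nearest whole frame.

77649 frames

Frames at target rate = 193929 × (24) / (60000/1001) = 194122929/2500 ≈ 77649.172.
Nearest whole frame: 77649.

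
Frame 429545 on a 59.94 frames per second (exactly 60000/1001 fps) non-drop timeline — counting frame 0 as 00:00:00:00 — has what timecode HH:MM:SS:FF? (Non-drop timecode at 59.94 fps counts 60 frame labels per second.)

01:59:19:05

429545 ÷ 60 = 7159 full seconds, remainder 5 frames.
7159 s = 1 h 59 min 19 s.
Timecode: 01:59:19:05.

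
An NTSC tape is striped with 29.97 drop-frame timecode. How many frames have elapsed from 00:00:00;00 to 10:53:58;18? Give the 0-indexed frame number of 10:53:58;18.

As if non-drop at 30 labels/s: (10 × 3600 + 53 × 60 + 58) × 30 + 18 = 1177158.
Minute boundaries passed: 653; those not divisible by 10: 653 − 65 = 588; dropped labels = 2 × 588 = 1176.
Actual frame index = 1177158 − 1176 = 1175982.

1175982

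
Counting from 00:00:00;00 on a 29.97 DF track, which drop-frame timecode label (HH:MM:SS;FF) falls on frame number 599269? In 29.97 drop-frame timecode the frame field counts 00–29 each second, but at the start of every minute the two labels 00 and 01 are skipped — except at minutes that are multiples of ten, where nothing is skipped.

Ten DF minutes hold 17982 frames, so frame 599269 lies in block 33 (frames 593406–611387) with 5863 frames into that block.
The block's first minute is 1800 frames and the rest 1798 each; 5863 frames reaches minute 3, so 33 × 18 + 3 × 2 = 600 labels have been skipped so far.
Adding those back, label number 599269 + 600 = 599869 at 30 labels/s is 19995 s + 19 f = 5 h 33 min 15 s frame 19, i.e. 05:33:15;19.

05:33:15;19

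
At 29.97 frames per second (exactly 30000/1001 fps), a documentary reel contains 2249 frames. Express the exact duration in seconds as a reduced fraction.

2251249/30000 seconds

Running time = 2249 ÷ (30000/1001) = 2249 × 1001/30000 = 2251249/30000 s.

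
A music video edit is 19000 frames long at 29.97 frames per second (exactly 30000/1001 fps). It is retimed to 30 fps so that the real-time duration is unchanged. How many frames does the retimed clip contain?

Target frames = source frames × (target rate / source rate) = 19000 × (30)/(30000/1001) = 19000 × 1001/1000 = 19019.

19019 frames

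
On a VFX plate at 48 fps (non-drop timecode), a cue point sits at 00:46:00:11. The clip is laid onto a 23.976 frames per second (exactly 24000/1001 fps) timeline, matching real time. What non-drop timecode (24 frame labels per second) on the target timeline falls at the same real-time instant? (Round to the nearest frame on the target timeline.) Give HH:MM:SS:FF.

00:45:57:11

Source frame index: (0×3600 + 46×60 + 0) × 48 + 11 = 132491.
Real time: 132491 / (48) = 132491/48 s.
Target frame: (132491/48) × (24000/1001) = 66245500/1001 ≈ 66179.321 → 66179.
At 24 labels/s: frame 66179 → 00:45:57:11.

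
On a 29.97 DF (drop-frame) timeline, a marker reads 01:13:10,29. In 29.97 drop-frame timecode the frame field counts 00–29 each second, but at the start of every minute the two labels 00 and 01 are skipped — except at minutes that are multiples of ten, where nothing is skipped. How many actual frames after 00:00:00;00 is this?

131597

Complete 10-minute blocks: 7, each 17982 frames → 125874.
Remaining 3 whole minutes in the current block: 1800 + 2 × 1798 = 5396 frames.
Within the current minute: 10 × 30 + 29 − 2 = 327 (labels ;00/;01 skipped at this minute). Total = 125874 + 5396 + 327 = 131597.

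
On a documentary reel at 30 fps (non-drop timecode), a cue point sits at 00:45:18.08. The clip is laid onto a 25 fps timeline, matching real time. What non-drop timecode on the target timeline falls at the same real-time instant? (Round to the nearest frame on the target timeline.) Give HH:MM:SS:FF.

Source frame index: (0×3600 + 45×60 + 18) × 30 + 8 = 81548.
Real time: 81548 / (30) = 40774/15 s.
Target frame: (40774/15) × (25) = 203870/3 ≈ 67956.667 → 67957.
At 25 labels/s: frame 67957 → 00:45:18:07.

00:45:18:07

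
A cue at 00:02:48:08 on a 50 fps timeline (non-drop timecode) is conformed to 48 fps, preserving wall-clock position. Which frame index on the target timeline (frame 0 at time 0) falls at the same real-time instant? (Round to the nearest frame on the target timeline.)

Source frame index: (0×3600 + 2×60 + 48) × 50 + 8 = 8408.
Real time: 8408 / (50) = 4204/25 s.
Target frame: (4204/25) × (48) = 201792/25 ≈ 8071.680 → 8072.

frame 8072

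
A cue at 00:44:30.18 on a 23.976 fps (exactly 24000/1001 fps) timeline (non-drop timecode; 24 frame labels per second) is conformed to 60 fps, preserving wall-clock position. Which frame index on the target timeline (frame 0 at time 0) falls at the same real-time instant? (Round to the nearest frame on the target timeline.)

Source frame index: (0×3600 + 44×60 + 30) × 24 + 18 = 64098.
Real time: 64098 / (24000/1001) = 10693683/4000 s.
Target frame: (10693683/4000) × (60) = 32081049/200 ≈ 160405.245 → 160405.

frame 160405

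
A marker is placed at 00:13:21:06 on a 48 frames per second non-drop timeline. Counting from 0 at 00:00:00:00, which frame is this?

Total seconds to the label: (0 × 3600 + 13 × 60 + 21) = 801.
Frame index = 801 × 48 + 6 = 38454.

38454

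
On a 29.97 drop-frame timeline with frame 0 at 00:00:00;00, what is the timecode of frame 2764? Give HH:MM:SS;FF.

00:01:32;06

Ten DF minutes hold 17982 frames, so frame 2764 lies in block 0 (frames 0–17981) with 2764 frames into that block.
The block's first minute is 1800 frames and the rest 1798 each; 2764 frames reaches minute 1, so 0 × 18 + 1 × 2 = 2 labels have been skipped so far.
Adding those back, label number 2764 + 2 = 2766 at 30 labels/s is 92 s + 6 f = 0 h 1 min 32 s frame 6, i.e. 00:01:32;06.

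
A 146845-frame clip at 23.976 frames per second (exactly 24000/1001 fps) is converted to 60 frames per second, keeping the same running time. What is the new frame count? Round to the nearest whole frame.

Frames at target rate = 146845 × (60) / (24000/1001) = 29398369/80 ≈ 367479.612.
Nearest whole frame: 367480.

367480 frames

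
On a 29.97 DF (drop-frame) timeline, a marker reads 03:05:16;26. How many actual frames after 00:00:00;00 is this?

Complete 10-minute blocks: 18, each 17982 frames → 323676.
Remaining 5 whole minutes in the current block: 1800 + 4 × 1798 = 8992 frames.
Within the current minute: 16 × 30 + 26 − 2 = 504 (labels ;00/;01 skipped at this minute). Total = 323676 + 8992 + 504 = 333172.

333172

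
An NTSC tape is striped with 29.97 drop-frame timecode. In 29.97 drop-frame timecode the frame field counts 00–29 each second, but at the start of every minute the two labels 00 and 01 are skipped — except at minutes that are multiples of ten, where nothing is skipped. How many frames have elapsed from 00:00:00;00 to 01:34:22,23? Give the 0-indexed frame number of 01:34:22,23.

Complete 10-minute blocks: 9, each 17982 frames → 161838.
Remaining 4 whole minutes in the current block: 1800 + 3 × 1798 = 7194 frames.
Within the current minute: 22 × 30 + 23 − 2 = 681 (labels ;00/;01 skipped at this minute). Total = 161838 + 7194 + 681 = 169713.

169713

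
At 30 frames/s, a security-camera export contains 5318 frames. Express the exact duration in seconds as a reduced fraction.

2659/15 seconds

Running time = 5318 ÷ (30) = 5318 × 1/30 = 2659/15 s.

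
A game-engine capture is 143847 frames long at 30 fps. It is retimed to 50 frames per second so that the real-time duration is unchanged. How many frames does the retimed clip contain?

239745 frames

Target frames = source frames × (target rate / source rate) = 143847 × (50)/(30) = 143847 × 5/3 = 239745.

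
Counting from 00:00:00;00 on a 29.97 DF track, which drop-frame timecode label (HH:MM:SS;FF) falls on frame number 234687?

Each 10-minute DF block holds 10 × 60 × 30 − 9 × 2 = 17982 frames. 234687 ÷ 17982 → 13 full blocks, remainder 921.
Within the partial block the first minute is 1800 frames and each further minute 1798, so 0 further minute boundaries passed. Total skipped labels = 18 × 13 + 2 × 0 = 234.
Non-drop label index = 234687 + 234 = 234921; at 30 labels/s that is 02:10:30:21, i.e. DF 02:10:30;21.

02:10:30;21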